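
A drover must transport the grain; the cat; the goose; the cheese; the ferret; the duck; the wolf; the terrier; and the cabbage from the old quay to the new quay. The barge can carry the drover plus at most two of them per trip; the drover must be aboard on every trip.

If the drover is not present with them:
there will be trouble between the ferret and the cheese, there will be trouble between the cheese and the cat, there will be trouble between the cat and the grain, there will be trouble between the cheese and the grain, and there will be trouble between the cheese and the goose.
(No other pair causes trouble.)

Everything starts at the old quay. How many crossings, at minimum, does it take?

Counting alone: the drover can take at most 2 across per trip to the new quay, so moving all 9 needs at least 5 loaded trips out, with a return between consecutive ones — at least 9 crossings.
The safety rule pushes this higher. Following every safe sequence of crossings, the most of the 9 that can be at the new quay as the barge arrives there on crossings 9, 11, 13 is 6, 7, 8 respectively — never all 9.
So no plan with fewer than 15 crossings exists, and this one achieves 15:
1. Drover goes to the new quay with the cheese and the grain.
2. Drover goes back to the old quay with the grain.
3. Drover goes to the new quay with the goose and the grain.
4. Drover goes back to the old quay with the cheese.
5. Drover goes to the new quay with the cat and the ferret.
6. Drover goes back to the old quay with the grain.
7. Drover goes to the new quay with the duck and the grain.
8. Drover goes back to the old quay with the grain.
9. Drover goes to the new quay with the grain and the wolf.
10. Drover goes back to the old quay with the grain.
11. Drover goes to the new quay with the grain and the terrier.
12. Drover goes back to the old quay with the grain.
13. Drover goes to the new quay with the cabbage and the grain.
14. Drover goes back to the old quay with the grain.
15. Drover goes to the new quay with the cheese and the grain.

15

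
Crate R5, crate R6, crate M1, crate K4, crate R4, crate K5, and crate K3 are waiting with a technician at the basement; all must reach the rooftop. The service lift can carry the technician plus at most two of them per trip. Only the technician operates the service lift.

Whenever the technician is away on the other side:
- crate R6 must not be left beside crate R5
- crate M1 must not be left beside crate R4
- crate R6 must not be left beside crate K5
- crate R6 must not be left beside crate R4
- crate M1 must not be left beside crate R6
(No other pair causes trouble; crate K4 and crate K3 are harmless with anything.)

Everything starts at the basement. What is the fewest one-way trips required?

Counting alone: the technician can take at most 2 across per trip to the rooftop, so moving all 7 needs at least 4 loaded trips out, with a return between consecutive ones — at least 7 crossings.
The safety rule pushes this higher. Following every safe sequence of crossings, the most of the 7 that can be at the rooftop as the service lift arrives there on crossings 7, 9 is 5, 6 respectively — never all 7.
So no plan with fewer than 11 crossings exists, and this one achieves 11:
1. Technician goes to the rooftop with crate M1 and crate R6.  [the basement: crate K3, crate K4, crate K5, crate R4, crate R5 | the rooftop: crate M1, crate R6]
2. Technician goes back to the basement with crate R6.  [the basement: crate K3, crate K4, crate K5, crate R4, crate R5, crate R6 | the rooftop: crate M1]
3. Technician goes to the rooftop with crate R5 and crate R6.  [the basement: crate K3, crate K4, crate K5, crate R4 | the rooftop: crate M1, crate R5, crate R6]
4. Technician goes back to the basement with crate R6.  [the basement: crate K3, crate K4, crate K5, crate R4, crate R6 | the rooftop: crate M1, crate R5]
5. Technician goes to the rooftop with crate K4 and crate R6.  [the basement: crate K3, crate K5, crate R4 | the rooftop: crate K4, crate M1, crate R5, crate R6]
6. Technician goes back to the basement with crate R6.  [the basement: crate K3, crate K5, crate R4, crate R6 | the rooftop: crate K4, crate M1, crate R5]
7. Technician goes to the rooftop with crate K5 and crate R6.  [the basement: crate K3, crate R4 | the rooftop: crate K4, crate K5, crate M1, crate R5, crate R6]
8. Technician goes back to the basement with crate R6.  [the basement: crate K3, crate R4, crate R6 | the rooftop: crate K4, crate K5, crate M1, crate R5]
9. Technician goes to the rooftop with crate K3 and crate R6.  [the basement: crate R4 | the rooftop: crate K3, crate K4, crate K5, crate M1, crate R5, crate R6]
10. Technician goes back to the basement with crate R6.  [the basement: crate R4, crate R6 | the rooftop: crate K3, crate K4, crate K5, crate M1, crate R5]
11. Technician goes to the rooftop with crate R4 and crate R6.  [the basement: — | the rooftop: crate K3, crate K4, crate K5, crate M1, crate R4, crate R5, crate R6]

11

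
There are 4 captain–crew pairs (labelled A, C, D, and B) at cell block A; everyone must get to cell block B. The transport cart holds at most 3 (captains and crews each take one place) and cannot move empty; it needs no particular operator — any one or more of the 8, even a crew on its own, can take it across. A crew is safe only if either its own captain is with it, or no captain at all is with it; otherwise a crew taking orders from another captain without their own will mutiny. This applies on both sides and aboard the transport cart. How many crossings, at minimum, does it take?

Counting alone: each trip to cell block B takes at most 3 across and each return brings at least 1 back, so after t trips out (and t−1 returns) at most 3t − (t−1) of the 8 are across; that first reaches 8 at t = 4, so at least 7 crossings are needed.
The safety rule pushes this higher. Following every safe sequence of crossings, the most of the 8 that can be at cell block B as the transport cart arrives there on crossing 7 is 7 — never all 8.
So no plan with fewer than 9 crossings exists, and this one achieves 9:
1. captain A and crew A cross → cell block B.
2. captain A crosses ← cell block A.
3. captain A, captain C, and crew C cross → cell block B.
4. captain A and crew A cross ← cell block A.
5. captain A, captain B, and captain D cross → cell block B.
6. crew C crosses ← cell block A.
7. crew A and crew C cross → cell block B.
8. crew A crosses ← cell block A.
9. crew A, crew B, and crew D cross → cell block B.

9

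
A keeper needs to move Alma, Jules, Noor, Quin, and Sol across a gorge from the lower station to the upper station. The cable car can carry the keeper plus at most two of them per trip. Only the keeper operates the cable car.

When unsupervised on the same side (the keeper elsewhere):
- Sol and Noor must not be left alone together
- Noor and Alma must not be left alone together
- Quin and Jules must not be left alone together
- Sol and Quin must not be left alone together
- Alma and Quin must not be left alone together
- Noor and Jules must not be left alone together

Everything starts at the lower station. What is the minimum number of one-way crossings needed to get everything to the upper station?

Counting alone: the keeper can take at most 2 across per trip to the upper station, so moving all 5 needs at least 3 loaded trips out, with a return between consecutive ones — at least 5 crossings.
The safety rule pushes this higher. Following every safe sequence of crossings, the most of the 5 that can be at the upper station as the cable car arrives there on crossing 5 is 4 — never all 5.
So no plan with fewer than 7 crossings exists, and this one achieves 7:
1. Keeper goes to the upper station with Noor and Quin.  [the lower station: Alma, Jules, Sol | the upper station: Noor, Quin]
2. Keeper goes back to the lower station alone.  [the lower station: Alma, Jules, Sol | the upper station: Noor, Quin]
3. Keeper goes to the upper station with Alma.  [the lower station: Jules, Sol | the upper station: Alma, Noor, Quin]
4. Keeper goes back to the lower station with Noor and Quin.  [the lower station: Jules, Noor, Quin, Sol | the upper station: Alma]
5. Keeper goes to the upper station with Jules and Sol.  [the lower station: Noor, Quin | the upper station: Alma, Jules, Sol]
6. Keeper goes back to the lower station alone.  [the lower station: Noor, Quin | the upper station: Alma, Jules, Sol]
7. Keeper goes to the upper station with Noor and Quin.  [the lower station: — | the upper station: Alma, Jules, Noor, Quin, Sol]

7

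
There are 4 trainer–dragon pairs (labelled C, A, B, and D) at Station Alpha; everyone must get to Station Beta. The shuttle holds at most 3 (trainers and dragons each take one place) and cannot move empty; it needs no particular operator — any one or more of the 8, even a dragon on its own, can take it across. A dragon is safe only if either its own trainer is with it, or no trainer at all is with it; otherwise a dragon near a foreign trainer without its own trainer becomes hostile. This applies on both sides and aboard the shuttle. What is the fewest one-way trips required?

9

Counting alone: each trip to Station Beta takes at most 3 across and each return brings at least 1 back, so after t trips out (and t−1 returns) at most 3t − (t−1) of the 8 are across; that first reaches 8 at t = 4, so at least 7 crossings are needed.
The safety rule pushes this higher. Following every safe sequence of crossings, the most of the 8 that can be at Station Beta as the shuttle arrives there on crossing 7 is 7 — never all 8.
So no plan with fewer than 9 crossings exists, and this one achieves 9:
1. dragon C and trainer C cross → Station Beta.
2. trainer C crosses ← Station Alpha.
3. dragon A, trainer A, and trainer C cross → Station Beta.
4. dragon C and trainer C cross ← Station Alpha.
5. trainer B, trainer C, and trainer D cross → Station Beta.
6. dragon A crosses ← Station Alpha.
7. dragon A and dragon C cross → Station Beta.
8. dragon C crosses ← Station Alpha.
9. dragon B, dragon C, and dragon D cross → Station Beta.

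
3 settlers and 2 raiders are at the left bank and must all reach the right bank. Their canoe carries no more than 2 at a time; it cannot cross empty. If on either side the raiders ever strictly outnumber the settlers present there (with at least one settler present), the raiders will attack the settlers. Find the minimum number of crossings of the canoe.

Counting alone: each trip to the right bank takes at most 2 across and each return brings at least 1 back, so after t trips out (and t−1 returns) at most 2t − (t−1) of the 5 are across; that first reaches 5 at t = 4, so at least 7 crossings are needed.
The plan below uses exactly 7 crossings, so it is optimal:
1. 2 raiders → the right bank.  (the left bank: 3S 0R; the right bank: 0S 2R)
2. 1 raider ← the left bank.  (the left bank: 3S 1R; the right bank: 0S 1R)
3. 2 settlers → the right bank.  (the left bank: 1S 1R; the right bank: 2S 1R)
4. 1 settler ← the left bank.  (the left bank: 2S 1R; the right bank: 1S 1R)
5. 1 settler and 1 raider → the right bank.  (the left bank: 1S 0R; the right bank: 2S 2R)
6. 1 raider ← the left bank.  (the left bank: 1S 1R; the right bank: 2S 1R)
7. 1 settler and 1 raider → the right bank.  (the left bank: 0S 0R; the right bank: 3S 2R)

7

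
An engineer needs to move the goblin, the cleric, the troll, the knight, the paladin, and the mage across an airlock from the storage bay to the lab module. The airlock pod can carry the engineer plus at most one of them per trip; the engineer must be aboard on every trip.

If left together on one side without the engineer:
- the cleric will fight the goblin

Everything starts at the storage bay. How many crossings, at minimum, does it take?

Counting alone: the engineer can take at most 1 across per trip to the lab module, so moving all 6 needs at least 6 loaded trips out, with a return between consecutive ones — at least 11 crossings.
The plan below uses exactly 11 crossings, so it is optimal:
1. Engineer goes to the lab module with the goblin.
2. Engineer goes back to the storage bay alone.
3. Engineer goes to the lab module with the troll.
4. Engineer goes back to the storage bay alone.
5. Engineer goes to the lab module with the knight.
6. Engineer goes back to the storage bay alone.
7. Engineer goes to the lab module with the paladin.
8. Engineer goes back to the storage bay alone.
9. Engineer goes to the lab module with the mage.
10. Engineer goes back to the storage bay alone.
11. Engineer goes to the lab module with the cleric.

11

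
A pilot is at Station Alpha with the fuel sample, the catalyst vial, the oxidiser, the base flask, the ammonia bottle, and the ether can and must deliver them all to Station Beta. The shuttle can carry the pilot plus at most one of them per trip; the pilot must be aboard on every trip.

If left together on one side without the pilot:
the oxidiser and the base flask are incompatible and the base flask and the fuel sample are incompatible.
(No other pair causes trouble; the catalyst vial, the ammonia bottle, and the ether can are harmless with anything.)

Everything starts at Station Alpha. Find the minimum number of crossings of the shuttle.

13

Counting alone: the pilot can take at most 1 across per trip to Station Beta, so moving all 6 needs at least 6 loaded trips out, with a return between consecutive ones — at least 11 crossings.
The safety rule pushes this higher. Following every safe sequence of crossings, the most of the 6 that can be at Station Beta as the shuttle arrives there on crossing 11 is 5 — never all 6.
So no plan with fewer than 13 crossings exists, and this one achieves 13:
1. Pilot goes to Station Beta with the base flask.  [Station Alpha: the ammonia bottle, the catalyst vial, the ether can, the fuel sample, the oxidiser | Station Beta: the base flask]
2. Pilot goes back to Station Alpha alone.  [Station Alpha: the ammonia bottle, the catalyst vial, the ether can, the fuel sample, the oxidiser | Station Beta: the base flask]
3. Pilot goes to Station Beta with the fuel sample.  [Station Alpha: the ammonia bottle, the catalyst vial, the ether can, the oxidiser | Station Beta: the base flask, the fuel sample]
4. Pilot goes back to Station Alpha with the base flask.  [Station Alpha: the ammonia bottle, the base flask, the catalyst vial, the ether can, the oxidiser | Station Beta: the fuel sample]
5. Pilot goes to Station Beta with the oxidiser.  [Station Alpha: the ammonia bottle, the base flask, the catalyst vial, the ether can | Station Beta: the fuel sample, the oxidiser]
6. Pilot goes back to Station Alpha alone.  [Station Alpha: the ammonia bottle, the base flask, the catalyst vial, the ether can | Station Beta: the fuel sample, the oxidiser]
7. Pilot goes to Station Beta with the catalyst vial.  [Station Alpha: the ammonia bottle, the base flask, the ether can | Station Beta: the catalyst vial, the fuel sample, the oxidiser]
8. Pilot goes back to Station Alpha alone.  [Station Alpha: the ammonia bottle, the base flask, the ether can | Station Beta: the catalyst vial, the fuel sample, the oxidiser]
9. Pilot goes to Station Beta with the ammonia bottle.  [Station Alpha: the base flask, the ether can | Station Beta: the ammonia bottle, the catalyst vial, the fuel sample, the oxidiser]
10. Pilot goes back to Station Alpha alone.  [Station Alpha: the base flask, the ether can | Station Beta: the ammonia bottle, the catalyst vial, the fuel sample, the oxidiser]
11. Pilot goes to Station Beta with the ether can.  [Station Alpha: the base flask | Station Beta: the ammonia bottle, the catalyst vial, the ether can, the fuel sample, the oxidiser]
12. Pilot goes back to Station Alpha alone.  [Station Alpha: the base flask | Station Beta: the ammonia bottle, the catalyst vial, the ether can, the fuel sample, the oxidiser]
13. Pilot goes to Station Beta with the base flask.  [Station Alpha: — | Station Beta: the ammonia bottle, the base flask, the catalyst vial, the ether can, the fuel sample, the oxidiser]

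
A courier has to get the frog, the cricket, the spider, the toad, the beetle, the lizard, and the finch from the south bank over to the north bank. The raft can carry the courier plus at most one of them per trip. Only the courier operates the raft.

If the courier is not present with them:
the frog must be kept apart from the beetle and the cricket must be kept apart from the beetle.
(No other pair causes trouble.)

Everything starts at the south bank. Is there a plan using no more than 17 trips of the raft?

Yes — this plan uses 15 crossings (≤ 17):
1. Courier goes to the north bank with the beetle.
2. Courier goes back to the south bank alone.
3. Courier goes to the north bank with the frog.
4. Courier goes back to the south bank with the beetle.
5. Courier goes to the north bank with the cricket.
6. Courier goes back to the south bank alone.
7. Courier goes to the north bank with the spider.
8. Courier goes back to the south bank alone.
9. Courier goes to the north bank with the toad.
10. Courier goes back to the south bank alone.
11. Courier goes to the north bank with the lizard.
12. Courier goes back to the south bank alone.
13. Courier goes to the north bank with the finch.
14. Courier goes back to the south bank alone.
15. Courier goes to the north bank with the beetle.

Yes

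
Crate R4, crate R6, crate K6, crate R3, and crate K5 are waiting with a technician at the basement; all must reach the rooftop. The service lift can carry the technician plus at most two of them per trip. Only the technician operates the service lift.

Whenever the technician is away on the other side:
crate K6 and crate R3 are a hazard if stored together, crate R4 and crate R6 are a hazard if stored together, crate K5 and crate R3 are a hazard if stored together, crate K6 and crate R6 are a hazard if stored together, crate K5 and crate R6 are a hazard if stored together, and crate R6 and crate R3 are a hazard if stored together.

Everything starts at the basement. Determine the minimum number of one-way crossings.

Counting alone: the technician can take at most 2 across per trip to the rooftop, so moving all 5 needs at least 3 loaded trips out, with a return between consecutive ones — at least 5 crossings.
The safety rule pushes this higher. Following every safe sequence of crossings, the most of the 5 that can be at the rooftop as the service lift arrives there on crossing 5 is 4 — never all 5.
So no plan with fewer than 7 crossings exists, and this one achieves 7:
1. Technician goes to the rooftop with crate R3 and crate R6.  [the basement: crate K5, crate K6, crate R4 | the rooftop: crate R3, crate R6]
2. Technician goes back to the basement with crate R6.  [the basement: crate K5, crate K6, crate R4, crate R6 | the rooftop: crate R3]
3. Technician goes to the rooftop with crate R4 and crate R6.  [the basement: crate K5, crate K6 | the rooftop: crate R3, crate R4, crate R6]
4. Technician goes back to the basement with crate R6.  [the basement: crate K5, crate K6, crate R6 | the rooftop: crate R3, crate R4]
5. Technician goes to the rooftop with crate K5 and crate K6.  [the basement: crate R6 | the rooftop: crate K5, crate K6, crate R3, crate R4]
6. Technician goes back to the basement with crate R3.  [the basement: crate R3, crate R6 | the rooftop: crate K5, crate K6, crate R4]
7. Technician goes to the rooftop with crate R3 and crate R6.  [the basement: — | the rooftop: crate K5, crate K6, crate R3, crate R4, crate R6]

7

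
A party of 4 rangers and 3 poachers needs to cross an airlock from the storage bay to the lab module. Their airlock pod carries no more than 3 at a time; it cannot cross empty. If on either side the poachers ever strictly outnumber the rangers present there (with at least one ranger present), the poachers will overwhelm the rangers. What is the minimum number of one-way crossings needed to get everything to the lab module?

Counting alone: each trip to the lab module takes at most 3 across and each return brings at least 1 back, so after t trips out (and t−1 returns) at most 3t − (t−1) of the 7 are across; that first reaches 7 at t = 3, so at least 5 crossings are needed.
The plan below uses exactly 5 crossings, so it is optimal:
1. 3 poachers → the lab module.  (the storage bay: 4R 0P; the lab module: 0R 3P)
2. 1 poacher ← the storage bay.  (the storage bay: 4R 1P; the lab module: 0R 2P)
3. 3 rangers → the lab module.  (the storage bay: 1R 1P; the lab module: 3R 2P)
4. 1 ranger ← the storage bay.  (the storage bay: 2R 1P; the lab module: 2R 2P)
5. 2 rangers and 1 poacher → the lab module.  (the storage bay: 0R 0P; the lab module: 4R 3P)

5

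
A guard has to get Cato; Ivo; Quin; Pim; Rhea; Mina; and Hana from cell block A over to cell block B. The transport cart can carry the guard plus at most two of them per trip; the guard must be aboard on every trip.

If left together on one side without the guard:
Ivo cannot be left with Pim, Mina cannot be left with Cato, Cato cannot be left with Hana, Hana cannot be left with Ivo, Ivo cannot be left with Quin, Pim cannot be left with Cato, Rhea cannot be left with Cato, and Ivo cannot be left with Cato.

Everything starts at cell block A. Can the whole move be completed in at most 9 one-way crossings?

Counting alone: the guard can take at most 2 across per trip to cell block B, so moving all 7 needs at least 4 loaded trips out, with a return between consecutive ones — at least 7 crossings.
The safety rule pushes this higher. Following every safe sequence of crossings, the most of the 7 that can be at cell block B as the transport cart arrives there on crossings 7, 9 is 5, 6 respectively — never all 7.
So the move cannot be finished within 9 crossings. (The shortest complete plan takes 11:)
1. Guard goes to cell block B with Cato and Ivo.  [cell block A: Hana, Mina, Pim, Quin, Rhea | cell block B: Cato, Ivo]
2. Guard goes back to cell block A with Cato.  [cell block A: Cato, Hana, Mina, Pim, Quin, Rhea | cell block B: Ivo]
3. Guard goes to cell block B with Cato and Quin.  [cell block A: Hana, Mina, Pim, Rhea | cell block B: Cato, Ivo, Quin]
4. Guard goes back to cell block A with Ivo.  [cell block A: Hana, Ivo, Mina, Pim, Rhea | cell block B: Cato, Quin]
5. Guard goes to cell block B with Hana and Pim.  [cell block A: Ivo, Mina, Rhea | cell block B: Cato, Hana, Pim, Quin]
6. Guard goes back to cell block A with Cato.  [cell block A: Cato, Ivo, Mina, Rhea | cell block B: Hana, Pim, Quin]
7. Guard goes to cell block B with Cato and Rhea.  [cell block A: Ivo, Mina | cell block B: Cato, Hana, Pim, Quin, Rhea]
8. Guard goes back to cell block A with Cato.  [cell block A: Cato, Ivo, Mina | cell block B: Hana, Pim, Quin, Rhea]
9. Guard goes to cell block B with Cato and Mina.  [cell block A: Ivo | cell block B: Cato, Hana, Mina, Pim, Quin, Rhea]
10. Guard goes back to cell block A with Cato.  [cell block A: Cato, Ivo | cell block B: Hana, Mina, Pim, Quin, Rhea]
11. Guard goes to cell block B with Cato and Ivo.  [cell block A: — | cell block B: Cato, Hana, Ivo, Mina, Pim, Quin, Rhea]

No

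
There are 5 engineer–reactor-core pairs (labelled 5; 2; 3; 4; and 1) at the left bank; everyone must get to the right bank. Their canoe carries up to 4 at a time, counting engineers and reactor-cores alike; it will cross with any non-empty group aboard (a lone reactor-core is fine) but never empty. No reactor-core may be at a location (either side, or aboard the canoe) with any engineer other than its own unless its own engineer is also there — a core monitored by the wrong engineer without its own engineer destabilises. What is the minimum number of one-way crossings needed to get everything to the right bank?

7

Counting alone: each trip to the right bank takes at most 4 across and each return brings at least 1 back, so after t trips out (and t−1 returns) at most 4t − (t−1) of the 10 are across; that first reaches 10 at t = 3, so at least 5 crossings are needed.
The safety rule pushes this higher. Following every safe sequence of crossings, the most of the 10 that can be at the right bank as the canoe arrives there on crossing 5 is 9 — never all 10.
So no plan with fewer than 7 crossings exists, and this one achieves 7:
1. engineer 5 and reactor-core 5 cross → the right bank.
2. engineer 5 crosses ← the left bank.
3. reactor-core 1, reactor-core 2, reactor-core 3, and reactor-core 4 cross → the right bank.
4. reactor-core 5 crosses ← the left bank.
5. engineer 1, engineer 2, engineer 3, and engineer 4 cross → the right bank.
6. engineer 2 and reactor-core 2 cross ← the left bank.
7. engineer 2, engineer 5, reactor-core 2, and reactor-core 5 cross → the right bank.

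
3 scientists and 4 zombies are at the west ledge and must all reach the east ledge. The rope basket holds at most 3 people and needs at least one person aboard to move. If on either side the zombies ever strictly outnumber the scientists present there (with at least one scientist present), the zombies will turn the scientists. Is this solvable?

The zombies already outnumber the scientists at the west ledge before anyone moves, so the starting position itself is disallowed.

No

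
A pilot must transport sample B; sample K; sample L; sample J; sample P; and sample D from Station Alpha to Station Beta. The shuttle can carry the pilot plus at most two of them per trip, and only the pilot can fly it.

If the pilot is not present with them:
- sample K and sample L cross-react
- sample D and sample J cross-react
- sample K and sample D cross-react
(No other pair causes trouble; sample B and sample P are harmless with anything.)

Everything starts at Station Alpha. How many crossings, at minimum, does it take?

5

Counting alone: the pilot can take at most 2 across per trip to Station Beta, so moving all 6 needs at least 3 loaded trips out, with a return between consecutive ones — at least 5 crossings.
The plan below uses exactly 5 crossings, so it is optimal:
1. Pilot goes to Station Beta with sample J and sample K.
2. Pilot goes back to Station Alpha alone.
3. Pilot goes to Station Beta with sample B and sample P.
4. Pilot goes back to Station Alpha alone.
5. Pilot goes to Station Beta with sample D and sample L.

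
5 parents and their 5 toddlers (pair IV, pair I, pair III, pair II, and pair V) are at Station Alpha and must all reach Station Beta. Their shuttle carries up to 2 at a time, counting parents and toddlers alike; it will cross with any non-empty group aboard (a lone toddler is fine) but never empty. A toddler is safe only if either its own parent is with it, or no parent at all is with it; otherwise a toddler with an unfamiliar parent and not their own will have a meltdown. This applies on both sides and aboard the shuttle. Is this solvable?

No

Following every safe sequence of crossings from the start, the most of the 10 that can be at Station Beta as the shuttle arrives there on crossings 1, 3, 5, 7 is 2, 3, 4, 5 respectively; the best ever achieved is 5 of 10.
From crossing 9 on, no configuration arises that was not already reachable earlier: only 82 distinct safe configurations (who is on which side, and where the shuttle is) can ever be reached, none of them has everyone across, and every continuation just revisits them. So no valid plan exists.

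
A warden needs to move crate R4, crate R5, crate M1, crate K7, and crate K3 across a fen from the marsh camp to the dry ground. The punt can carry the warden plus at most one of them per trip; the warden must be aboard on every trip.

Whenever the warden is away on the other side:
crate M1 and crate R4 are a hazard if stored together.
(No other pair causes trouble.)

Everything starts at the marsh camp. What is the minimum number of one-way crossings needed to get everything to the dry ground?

9

Counting alone: the warden can take at most 1 across per trip to the dry ground, so moving all 5 needs at least 5 loaded trips out, with a return between consecutive ones — at least 9 crossings.
The plan below uses exactly 9 crossings, so it is optimal:
1. Warden goes to the dry ground with crate R4.
2. Warden goes back to the marsh camp alone.
3. Warden goes to the dry ground with crate R5.
4. Warden goes back to the marsh camp alone.
5. Warden goes to the dry ground with crate K7.
6. Warden goes back to the marsh camp alone.
7. Warden goes to the dry ground with crate K3.
8. Warden goes back to the marsh camp alone.
9. Warden goes to the dry ground with crate M1.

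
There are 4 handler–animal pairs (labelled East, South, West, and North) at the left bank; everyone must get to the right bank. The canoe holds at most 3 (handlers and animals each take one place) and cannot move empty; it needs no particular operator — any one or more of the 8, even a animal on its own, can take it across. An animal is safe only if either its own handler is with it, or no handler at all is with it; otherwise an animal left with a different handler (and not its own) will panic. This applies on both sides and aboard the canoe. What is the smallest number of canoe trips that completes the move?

9

Counting alone: each trip to the right bank takes at most 3 across and each return brings at least 1 back, so after t trips out (and t−1 returns) at most 3t − (t−1) of the 8 are across; that first reaches 8 at t = 4, so at least 7 crossings are needed.
The safety rule pushes this higher. Following every safe sequence of crossings, the most of the 8 that can be at the right bank as the canoe arrives there on crossing 7 is 7 — never all 8.
So no plan with fewer than 9 crossings exists, and this one achieves 9:
1. animal East and handler East cross → the right bank.
2. handler East crosses ← the left bank.
3. animal South, handler East, and handler South cross → the right bank.
4. animal East and handler East cross ← the left bank.
5. handler East, handler North, and handler West cross → the right bank.
6. animal South crosses ← the left bank.
7. animal East and animal South cross → the right bank.
8. animal East crosses ← the left bank.
9. animal East, animal North, and animal West cross → the right bank.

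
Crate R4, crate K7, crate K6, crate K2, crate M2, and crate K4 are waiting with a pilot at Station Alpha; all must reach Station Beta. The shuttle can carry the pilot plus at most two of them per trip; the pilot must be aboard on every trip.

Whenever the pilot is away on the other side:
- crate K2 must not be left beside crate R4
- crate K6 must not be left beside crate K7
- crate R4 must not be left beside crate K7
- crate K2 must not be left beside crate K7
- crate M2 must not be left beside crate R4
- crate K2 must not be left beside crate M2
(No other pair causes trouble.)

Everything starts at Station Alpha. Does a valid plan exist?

Whatever the first load, the items left behind include a forbidden pair without the pilot. No opening move is safe, so no plan exists.

No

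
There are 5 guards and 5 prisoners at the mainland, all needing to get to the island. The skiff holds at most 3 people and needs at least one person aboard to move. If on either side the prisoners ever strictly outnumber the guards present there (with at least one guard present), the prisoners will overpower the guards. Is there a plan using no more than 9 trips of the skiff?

No

Counting alone: each trip to the island takes at most 3 across and each return brings at least 1 back, so after t trips out (and t−1 returns) at most 3t − (t−1) of the 10 are across; that first reaches 10 at t = 5, so at least 9 crossings are needed.
The safety rule pushes this higher. Following every safe sequence of crossings, the most of the 10 that can be at the island as the skiff arrives there on crossing 9 is 9 — never all 10.
So the move cannot be finished within 9 crossings. (The shortest complete plan takes 11:)
1. 2 prisoners → the island.  (the mainland: 5G 3P; the island: 0G 2P)
2. 1 prisoner ← the mainland.  (the mainland: 5G 4P; the island: 0G 1P)
3. 3 prisoners → the island.  (the mainland: 5G 1P; the island: 0G 4P)
4. 1 prisoner ← the mainland.  (the mainland: 5G 2P; the island: 0G 3P)
5. 3 guards → the island.  (the mainland: 2G 2P; the island: 3G 3P)
6. 1 guard and 1 prisoner ← the mainland.  (the mainland: 3G 3P; the island: 2G 2P)
7. 3 guards → the island.  (the mainland: 0G 3P; the island: 5G 2P)
8. 1 prisoner ← the mainland.  (the mainland: 0G 4P; the island: 5G 1P)
9. 2 prisoners → the island.  (the mainland: 0G 2P; the island: 5G 3P)
10. 1 prisoner ← the mainland.  (the mainland: 0G 3P; the island: 5G 2P)
11. 3 prisoners → the island.  (the mainland: 0G 0P; the island: 5G 5P)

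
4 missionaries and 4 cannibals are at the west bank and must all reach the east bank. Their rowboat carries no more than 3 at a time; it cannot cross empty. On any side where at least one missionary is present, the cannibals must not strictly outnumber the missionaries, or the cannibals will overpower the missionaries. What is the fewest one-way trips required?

Counting alone: each trip to the east bank takes at most 3 across and each return brings at least 1 back, so after t trips out (and t−1 returns) at most 3t − (t−1) of the 8 are across; that first reaches 8 at t = 4, so at least 7 crossings are needed.
The safety rule pushes this higher. Following every safe sequence of crossings, the most of the 8 that can be at the east bank as the rowboat arrives there on crossing 7 is 7 — never all 8.
So no plan with fewer than 9 crossings exists, and this one achieves 9:
1. 2 cannibals → the east bank.  (the west bank: 4M 2C; the east bank: 0M 2C)
2. 1 cannibal ← the west bank.  (the west bank: 4M 3C; the east bank: 0M 1C)
3. 3 cannibals → the east bank.  (the west bank: 4M 0C; the east bank: 0M 4C)
4. 1 cannibal ← the west bank.  (the west bank: 4M 1C; the east bank: 0M 3C)
5. 3 missionaries → the east bank.  (the west bank: 1M 1C; the east bank: 3M 3C)
6. 1 missionary and 1 cannibal ← the west bank.  (the west bank: 2M 2C; the east bank: 2M 2C)
7. 2 missionaries → the east bank.  (the west bank: 0M 2C; the east bank: 4M 2C)
8. 1 cannibal ← the west bank.  (the west bank: 0M 3C; the east bank: 4M 1C)
9. 3 cannibals → the east bank.  (the west bank: 0M 0C; the east bank: 4M 4C)

9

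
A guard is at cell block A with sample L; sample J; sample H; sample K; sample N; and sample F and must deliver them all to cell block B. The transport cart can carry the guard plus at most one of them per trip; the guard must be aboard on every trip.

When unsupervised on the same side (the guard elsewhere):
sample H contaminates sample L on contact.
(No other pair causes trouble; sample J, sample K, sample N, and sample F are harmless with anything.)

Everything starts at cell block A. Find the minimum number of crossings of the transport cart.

Counting alone: the guard can take at most 1 across per trip to cell block B, so moving all 6 needs at least 6 loaded trips out, with a return between consecutive ones — at least 11 crossings.
The plan below uses exactly 11 crossings, so it is optimal:
1. Guard goes to cell block B with sample L.  [cell block A: sample F, sample H, sample J, sample K, sample N | cell block B: sample L]
2. Guard goes back to cell block A alone.  [cell block A: sample F, sample H, sample J, sample K, sample N | cell block B: sample L]
3. Guard goes to cell block B with sample J.  [cell block A: sample F, sample H, sample K, sample N | cell block B: sample J, sample L]
4. Guard goes back to cell block A alone.  [cell block A: sample F, sample H, sample K, sample N | cell block B: sample J, sample L]
5. Guard goes to cell block B with sample K.  [cell block A: sample F, sample H, sample N | cell block B: sample J, sample K, sample L]
6. Guard goes back to cell block A alone.  [cell block A: sample F, sample H, sample N | cell block B: sample J, sample K, sample L]
7. Guard goes to cell block B with sample N.  [cell block A: sample F, sample H | cell block B: sample J, sample K, sample L, sample N]
8. Guard goes back to cell block A alone.  [cell block A: sample F, sample H | cell block B: sample J, sample K, sample L, sample N]
9. Guard goes to cell block B with sample F.  [cell block A: sample H | cell block B: sample F, sample J, sample K, sample L, sample N]
10. Guard goes back to cell block A alone.  [cell block A: sample H | cell block B: sample F, sample J, sample K, sample L, sample N]
11. Guard goes to cell block B with sample H.  [cell block A: — | cell block B: sample F, sample H, sample J, sample K, sample L, sample N]

11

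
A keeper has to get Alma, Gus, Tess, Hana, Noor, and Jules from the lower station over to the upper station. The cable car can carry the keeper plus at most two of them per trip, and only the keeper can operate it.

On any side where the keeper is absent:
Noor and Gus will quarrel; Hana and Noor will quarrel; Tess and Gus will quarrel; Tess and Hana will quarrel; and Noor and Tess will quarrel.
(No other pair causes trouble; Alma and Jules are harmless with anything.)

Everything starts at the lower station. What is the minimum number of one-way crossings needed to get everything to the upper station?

Counting alone: the keeper can take at most 2 across per trip to the upper station, so moving all 6 needs at least 3 loaded trips out, with a return between consecutive ones — at least 5 crossings.
The safety rule pushes this higher. Following every safe sequence of crossings, the most of the 6 that can be at the upper station as the cable car arrives there on crossings 5, 7 is 4, 5 respectively — never all 6.
So no plan with fewer than 9 crossings exists, and this one achieves 9:
1. Keeper goes to the upper station with Noor and Tess.  [the lower station: Alma, Gus, Hana, Jules | the upper station: Noor, Tess]
2. Keeper goes back to the lower station with Tess.  [the lower station: Alma, Gus, Hana, Jules, Tess | the upper station: Noor]
3. Keeper goes to the upper station with Alma and Tess.  [the lower station: Gus, Hana, Jules | the upper station: Alma, Noor, Tess]
4. Keeper goes back to the lower station with Tess.  [the lower station: Gus, Hana, Jules, Tess | the upper station: Alma, Noor]
5. Keeper goes to the upper station with Gus and Hana.  [the lower station: Jules, Tess | the upper station: Alma, Gus, Hana, Noor]
6. Keeper goes back to the lower station with Noor.  [the lower station: Jules, Noor, Tess | the upper station: Alma, Gus, Hana]
7. Keeper goes to the upper station with Jules and Tess.  [the lower station: Noor | the upper station: Alma, Gus, Hana, Jules, Tess]
8. Keeper goes back to the lower station with Tess.  [the lower station: Noor, Tess | the upper station: Alma, Gus, Hana, Jules]
9. Keeper goes to the upper station with Noor and Tess.  [the lower station: — | the upper station: Alma, Gus, Hana, Jules, Noor, Tess]

9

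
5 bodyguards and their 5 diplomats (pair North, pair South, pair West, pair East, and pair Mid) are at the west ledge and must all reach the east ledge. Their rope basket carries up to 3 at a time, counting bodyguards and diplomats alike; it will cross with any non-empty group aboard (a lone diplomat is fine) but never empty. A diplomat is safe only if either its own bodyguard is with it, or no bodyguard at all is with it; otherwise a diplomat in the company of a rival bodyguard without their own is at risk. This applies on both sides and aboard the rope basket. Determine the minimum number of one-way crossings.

11

Counting alone: each trip to the east ledge takes at most 3 across and each return brings at least 1 back, so after t trips out (and t−1 returns) at most 3t − (t−1) of the 10 are across; that first reaches 10 at t = 5, so at least 9 crossings are needed.
The safety rule pushes this higher. Following every safe sequence of crossings, the most of the 10 that can be at the east ledge as the rope basket arrives there on crossing 9 is 9 — never all 10.
So no plan with fewer than 11 crossings exists, and this one achieves 11:
1. bodyguard North and diplomat North cross → the east ledge.
2. bodyguard North crosses ← the west ledge.
3. diplomat East, diplomat South, and diplomat West cross → the east ledge.
4. diplomat North crosses ← the west ledge.
5. bodyguard East, bodyguard South, and bodyguard West cross → the east ledge.
6. bodyguard South and diplomat South cross ← the west ledge.
7. bodyguard Mid, bodyguard North, and bodyguard South cross → the east ledge.
8. diplomat West crosses ← the west ledge.
9. diplomat North and diplomat South cross → the east ledge.
10. diplomat North crosses ← the west ledge.
11. diplomat Mid, diplomat North, and diplomat West cross → the east ledge.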